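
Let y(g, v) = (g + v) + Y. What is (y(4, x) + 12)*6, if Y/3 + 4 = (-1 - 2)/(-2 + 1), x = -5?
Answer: 48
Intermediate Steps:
Y = -3 (Y = -12 + 3*((-1 - 2)/(-2 + 1)) = -12 + 3*(-3/(-1)) = -12 + 3*(-3*(-1)) = -12 + 3*3 = -12 + 9 = -3)
y(g, v) = -3 + g + v (y(g, v) = (g + v) - 3 = -3 + g + v)
(y(4, x) + 12)*6 = ((-3 + 4 - 5) + 12)*6 = (-4 + 12)*6 = 8*6 = 48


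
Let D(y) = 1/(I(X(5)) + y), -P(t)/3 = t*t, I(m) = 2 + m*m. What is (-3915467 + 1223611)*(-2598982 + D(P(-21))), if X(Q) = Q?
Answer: 566682908706193/81 ≈ 6.9961e+12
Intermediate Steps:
I(m) = 2 + m**2
P(t) = -3*t**2 (P(t) = -3*t*t = -3*t**2)
D(y) = 1/(27 + y) (D(y) = 1/((2 + 5**2) + y) = 1/((2 + 25) + y) = 1/(27 + y))
(-3915467 + 1223611)*(-2598982 + D(P(-21))) = (-3915467 + 1223611)*(-2598982 + 1/(27 - 3*(-21)**2)) = -2691856*(-2598982 + 1/(27 - 3*441)) = -2691856*(-2598982 + 1/(27 - 1323)) = -2691856*(-2598982 + 1/(-1296)) = -2691856*(-2598982 - 1/1296) = -2691856*(-3368280673/1296) = 566682908706193/81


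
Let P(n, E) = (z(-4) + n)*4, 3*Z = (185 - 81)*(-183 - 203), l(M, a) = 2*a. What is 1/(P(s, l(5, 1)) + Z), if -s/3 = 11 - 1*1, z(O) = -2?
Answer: -3/40528 ≈ -7.4023e-5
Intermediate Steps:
Z = -40144/3 (Z = ((185 - 81)*(-183 - 203))/3 = (104*(-386))/3 = (1/3)*(-40144) = -40144/3 ≈ -13381.)
s = -30 (s = -3*(11 - 1*1) = -3*(11 - 1) = -3*10 = -30)
P(n, E) = -8 + 4*n (P(n, E) = (-2 + n)*4 = -8 + 4*n)
1/(P(s, l(5, 1)) + Z) = 1/((-8 + 4*(-30)) - 40144/3) = 1/((-8 - 120) - 40144/3) = 1/(-128 - 40144/3) = 1/(-40528/3) = -3/40528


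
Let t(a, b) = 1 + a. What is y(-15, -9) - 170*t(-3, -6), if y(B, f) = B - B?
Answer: 340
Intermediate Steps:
y(B, f) = 0
y(-15, -9) - 170*t(-3, -6) = 0 - 170*(1 - 3) = 0 - 170*(-2) = 0 + 340 = 340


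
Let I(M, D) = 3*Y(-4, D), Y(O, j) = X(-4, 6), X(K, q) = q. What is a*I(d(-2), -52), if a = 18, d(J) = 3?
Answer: 324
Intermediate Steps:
Y(O, j) = 6
I(M, D) = 18 (I(M, D) = 3*6 = 18)
a*I(d(-2), -52) = 18*18 = 324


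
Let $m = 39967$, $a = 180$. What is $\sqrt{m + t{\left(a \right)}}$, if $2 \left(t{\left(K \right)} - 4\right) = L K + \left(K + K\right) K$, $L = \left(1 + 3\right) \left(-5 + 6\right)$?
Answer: $\sqrt{72731} \approx 269.69$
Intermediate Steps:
$L = 4$ ($L = 4 \cdot 1 = 4$)
$t{\left(K \right)} = 4 + K^{2} + 2 K$ ($t{\left(K \right)} = 4 + \frac{4 K + \left(K + K\right) K}{2} = 4 + \frac{4 K + 2 K K}{2} = 4 + \frac{4 K + 2 K^{2}}{2} = 4 + \frac{2 K^{2} + 4 K}{2} = 4 + \left(K^{2} + 2 K\right) = 4 + K^{2} + 2 K$)
$\sqrt{m + t{\left(a \right)}} = \sqrt{39967 + \left(4 + 180^{2} + 2 \cdot 180\right)} = \sqrt{39967 + \left(4 + 32400 + 360\right)} = \sqrt{39967 + 32764} = \sqrt{72731}$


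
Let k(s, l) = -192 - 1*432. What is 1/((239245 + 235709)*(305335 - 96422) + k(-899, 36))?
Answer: 1/99224064378 ≈ 1.0078e-11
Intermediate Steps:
k(s, l) = -624 (k(s, l) = -192 - 432 = -624)
1/((239245 + 235709)*(305335 - 96422) + k(-899, 36)) = 1/((239245 + 235709)*(305335 - 96422) - 624) = 1/(474954*208913 - 624) = 1/(99224065002 - 624) = 1/99224064378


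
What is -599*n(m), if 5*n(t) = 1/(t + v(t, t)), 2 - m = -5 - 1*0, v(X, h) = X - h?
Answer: -599/35 ≈ -17.114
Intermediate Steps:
m = 7 (m = 2 - (-5 - 1*0) = 2 - (-5 + 0) = 2 - 1*(-5) = 2 + 5 = 7)
n(t) = 1/(5*t) (n(t) = 1/(5*(t + (t - t))) = 1/(5*(t + 0)) = 1/(5*t))
-599*n(m) = -599/(5*7) = -599*1/35 = -599/35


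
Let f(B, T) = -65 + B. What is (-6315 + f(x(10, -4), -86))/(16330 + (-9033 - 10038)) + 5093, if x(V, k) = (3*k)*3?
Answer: 13966329/2741 ≈ 5095.3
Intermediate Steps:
x(V, k) = 9*k
(-6315 + f(x(10, -4), -86))/(16330 + (-9033 - 10038)) + 5093 = (-6315 + (-65 + 9*(-4)))/(16330 + (-9033 - 10038)) + 5093 = (-6315 + (-65 - 36))/(16330 - 19071) + 5093 = (-6315 - 101)/(-2741) + 5093 = -6416*(-1/2741) + 5093 = 6416/2741 + 5093 = 13966329/2741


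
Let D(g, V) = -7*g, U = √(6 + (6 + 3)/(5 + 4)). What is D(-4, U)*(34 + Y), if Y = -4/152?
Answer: 18074/19 ≈ 951.26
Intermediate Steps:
U = √7 (U = √(6 + 9/9) = √(6 + 9*(⅑)) = √(6 + 1) = √7 ≈ 2.6458)
Y = -1/38 (Y = -4*1/152 = -1/38 ≈ -0.026316)
D(-4, U)*(34 + Y) = (-7*(-4))*(34 - 1/38) = 28*(1291/38) = 18074/19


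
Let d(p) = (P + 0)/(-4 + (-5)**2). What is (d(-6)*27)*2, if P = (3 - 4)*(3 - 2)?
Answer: -18/7 ≈ -2.5714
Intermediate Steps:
P = -1 (P = -1*1 = -1)
d(p) = -1/21 (d(p) = (-1 + 0)/(-4 + (-5)**2) = -1/(-4 + 25) = -1/21)
(d(-6)*27)*2 = -1/21*27*2 = -9/7*2 = -18/7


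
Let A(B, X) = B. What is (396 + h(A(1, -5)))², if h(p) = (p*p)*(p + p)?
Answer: 158404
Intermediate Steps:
h(p) = 2*p³ (h(p) = p²*(2*p) = 2*p³)
(396 + h(A(1, -5)))² = (396 + 2*1³)² = (396 + 2*1)² = (396 + 2)² = 398² = 158404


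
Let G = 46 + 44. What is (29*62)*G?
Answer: 161820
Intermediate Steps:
G = 90
(29*62)*G = (29*62)*90 = 1798*90 = 161820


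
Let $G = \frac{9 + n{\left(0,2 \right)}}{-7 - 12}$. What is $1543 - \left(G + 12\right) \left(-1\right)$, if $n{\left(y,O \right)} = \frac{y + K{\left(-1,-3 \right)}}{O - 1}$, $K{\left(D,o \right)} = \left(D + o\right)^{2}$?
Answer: $\frac{29520}{19} \approx 1553.7$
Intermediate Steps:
$n{\left(y,O \right)} = \frac{16 + y}{-1 + O}$ ($n{\left(y,O \right)} = \frac{y + \left(-1 - 3\right)^{2}}{O - 1} = \frac{y + \left(-4\right)^{2}}{-1 + O} = \frac{y + 16}{-1 + O} = \frac{16 + y}{-1 + O}$)
$G = - \frac{25}{19}$ ($G = \frac{9 + \frac{16 + 0}{-1 + 2}}{-7 - 12} = \frac{9 + 1^{-1} \cdot 16}{-19} = \left(9 + 1 \cdot 16\right) \left(- \frac{1}{19}\right) = \left(9 + 16\right) \left(- \frac{1}{19}\right) = 25 \left(- \frac{1}{19}\right) = - \frac{25}{19} \approx -1.3158$)
$1543 - \left(G + 12\right) \left(-1\right) = 1543 - \left(- \frac{25}{19} + 12\right) \left(-1\right) = 1543 - \frac{203}{19} \left(-1\right) = 1543 - - \frac{203}{19} = 1543 + \frac{203}{19} = \frac{29520}{19}$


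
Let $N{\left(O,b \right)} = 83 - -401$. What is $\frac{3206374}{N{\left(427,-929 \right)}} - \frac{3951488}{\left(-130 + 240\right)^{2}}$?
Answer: $\frac{38103931}{6050} \approx 6298.2$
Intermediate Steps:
$N{\left(O,b \right)} = 484$ ($N{\left(O,b \right)} = 83 + 401 = 484$)
$\frac{3206374}{N{\left(427,-929 \right)}} - \frac{3951488}{\left(-130 + 240\right)^{2}} = \frac{3206374}{484} - \frac{3951488}{\left(-130 + 240\right)^{2}} = 3206374 \cdot \frac{1}{484} - \frac{3951488}{110^{2}} = \frac{1603187}{242} - \frac{3951488}{12100} = \frac{1603187}{242} - \frac{987872}{3025} = \frac{38103931}{6050}$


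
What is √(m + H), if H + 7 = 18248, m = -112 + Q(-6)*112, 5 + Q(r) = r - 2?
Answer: √16673 ≈ 129.12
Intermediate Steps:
Q(r) = -7 + r (Q(r) = -5 + (r - 2) = -5 + (-2 + r) = -7 + r)
m = -1568 (m = -112 + (-7 - 6)*112 = -112 - 13*112 = -112 - 1456 = -1568)
H = 18241 (H = -7 + 18248 = 18241)
√(m + H) = √(-1568 + 18241) = √16673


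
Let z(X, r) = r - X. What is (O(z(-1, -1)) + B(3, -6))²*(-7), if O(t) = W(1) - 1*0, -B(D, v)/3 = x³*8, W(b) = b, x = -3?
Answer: -2948407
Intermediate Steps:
B(D, v) = 648 (B(D, v) = -3*(-3)³*8 = -(-81)*8 = -3*(-216) = 648)
O(t) = 1 (O(t) = 1 - 1*0 = 1 + 0 = 1)
(O(z(-1, -1)) + B(3, -6))²*(-7) = (1 + 648)²*(-7) = 649²*(-7) = 421201*(-7) = -2948407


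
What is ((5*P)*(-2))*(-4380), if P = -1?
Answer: -43800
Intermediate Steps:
((5*P)*(-2))*(-4380) = ((5*(-1))*(-2))*(-4380) = -5*(-2)*(-4380) = 10*(-4380) = -43800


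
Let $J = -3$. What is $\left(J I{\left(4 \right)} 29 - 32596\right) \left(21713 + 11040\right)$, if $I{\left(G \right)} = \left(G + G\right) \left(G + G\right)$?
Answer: $-1249985492$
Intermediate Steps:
$I{\left(G \right)} = 4 G^{2}$ ($I{\left(G \right)} = 2 G 2 G = 4 G^{2}$)
$\left(J I{\left(4 \right)} 29 - 32596\right) \left(21713 + 11040\right) = \left(- 3 \cdot 4 \cdot 4^{2} \cdot 29 - 32596\right) \left(21713 + 11040\right) = \left(- 3 \cdot 4 \cdot 16 \cdot 29 - 32596\right) 32753 = \left(\left(-3\right) 64 \cdot 29 - 32596\right) 32753 = \left(\left(-192\right) 29 - 32596\right) 32753 = \left(-5568 - 32596\right) 32753 = \left(-38164\right) 32753 = -1249985492$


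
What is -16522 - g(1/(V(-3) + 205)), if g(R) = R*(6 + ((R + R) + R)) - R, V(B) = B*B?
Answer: -756642585/45796 ≈ -16522.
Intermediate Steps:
V(B) = B²
g(R) = -R + R*(6 + 3*R) (g(R) = R*(6 + (2*R + R)) - R = R*(6 + 3*R) - R = -R + R*(6 + 3*R))
-16522 - g(1/(V(-3) + 205)) = -16522 - (5 + 3/((-3)² + 205))/((-3)² + 205) = -16522 - (5 + 3/(9 + 205))/(9 + 205) = -16522 - (5 + 3/214)/214 = -16522 - 1073/(214*214) = -16522 - 1*1073/45796 = -16522 - 1073/45796 = -756642585/45796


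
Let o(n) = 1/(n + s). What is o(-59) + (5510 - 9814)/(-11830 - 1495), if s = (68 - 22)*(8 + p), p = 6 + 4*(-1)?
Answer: 1739229/5343325 ≈ 0.32550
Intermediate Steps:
p = 2 (p = 6 - 4 = 2)
s = 460 (s = (68 - 22)*(8 + 2) = 46*10 = 460)
o(n) = 1/(460 + n) (o(n) = 1/(n + 460) = 1/(460 + n))
o(-59) + (5510 - 9814)/(-11830 - 1495) = 1/(460 - 59) + (5510 - 9814)/(-11830 - 1495) = 1/401 - 4304/(-13325) = 1/401 - 4304*(-1/13325) = 1/401 + 4304/13325 = 1739229/5343325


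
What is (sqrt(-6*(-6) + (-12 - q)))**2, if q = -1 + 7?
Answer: 18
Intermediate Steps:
q = 6
(sqrt(-6*(-6) + (-12 - q)))**2 = (sqrt(-6*(-6) + (-12 - 1*6)))**2 = (sqrt(36 + (-12 - 6)))**2 = (sqrt(36 - 18))**2 = (sqrt(18))**2 = (3*sqrt(2))**2 = 18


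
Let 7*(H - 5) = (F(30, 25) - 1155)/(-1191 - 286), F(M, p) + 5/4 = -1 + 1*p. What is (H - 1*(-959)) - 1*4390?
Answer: -20240161/5908 ≈ -3425.9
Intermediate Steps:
F(M, p) = -9/4 + p (F(M, p) = -5/4 + (-1 + 1*p) = -5/4 + (-1 + p) = -9/4 + p)
H = 30187/5908 (H = 5 + (((-9/4 + 25) - 1155)/(-1191 - 286))/7 = 5 + ((91/4 - 1155)/(-1477))/7 = 5 + (-4529/4*(-1/1477))/7 = 5 + (⅐)*(647/844) = 5 + 647/5908 = 30187/5908 ≈ 5.1095)
(H - 1*(-959)) - 1*4390 = (30187/5908 - 1*(-959)) - 1*4390 = (30187/5908 + 959) - 4390 = 5695959/5908 - 4390 = -20240161/5908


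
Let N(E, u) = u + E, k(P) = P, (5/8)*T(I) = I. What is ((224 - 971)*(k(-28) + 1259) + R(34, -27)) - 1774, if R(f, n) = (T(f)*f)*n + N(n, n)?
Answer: -4856621/5 ≈ -9.7132e+5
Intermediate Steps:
T(I) = 8*I/5
N(E, u) = E + u
R(f, n) = 2*n + 8*n*f**2/5 (R(f, n) = ((8*f/5)*f)*n + (n + n) = (8*f**2/5)*n + 2*n = 8*n*f**2/5 + 2*n = 2*n + 8*n*f**2/5)
((224 - 971)*(k(-28) + 1259) + R(34, -27)) - 1774 = ((224 - 971)*(-28 + 1259) + (2/5)*(-27)*(5 + 4*34**2)) - 1774 = (-747*1231 + (2/5)*(-27)*(5 + 4*1156)) - 1774 = (-919557 + (2/5)*(-27)*(5 + 4624)) - 1774 = (-919557 + (2/5)*(-27)*4629) - 1774 = (-919557 - 249966/5) - 1774 = -4847751/5 - 1774 = -4856621/5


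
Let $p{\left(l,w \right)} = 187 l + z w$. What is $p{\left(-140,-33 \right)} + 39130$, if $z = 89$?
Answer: $10013$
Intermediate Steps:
$p{\left(l,w \right)} = 89 w + 187 l$ ($p{\left(l,w \right)} = 187 l + 89 w = 89 w + 187 l$)
$p{\left(-140,-33 \right)} + 39130 = \left(89 \left(-33\right) + 187 \left(-140\right)\right) + 39130 = \left(-2937 - 26180\right) + 39130 = -29117 + 39130 = 10013$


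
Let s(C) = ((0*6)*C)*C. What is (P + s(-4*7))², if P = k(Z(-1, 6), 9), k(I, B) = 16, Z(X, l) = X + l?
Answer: 256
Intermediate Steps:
P = 16
s(C) = 0 (s(C) = (0*C)*C = 0*C = 0)
(P + s(-4*7))² = (16 + 0)² = 16² = 256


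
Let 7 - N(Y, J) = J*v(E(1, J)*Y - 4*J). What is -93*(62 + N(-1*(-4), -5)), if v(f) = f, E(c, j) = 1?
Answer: -17577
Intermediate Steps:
N(Y, J) = 7 - J*(Y - 4*J) (N(Y, J) = 7 - J*(1*Y - 4*J) = 7 - J*(Y - 4*J))
-93*(62 + N(-1*(-4), -5)) = -93*(62 + (7 - 5*(-(-1)*(-4) + 4*(-5)))) = -93*(62 + (7 - 5*(-1*4 - 20))) = -93*(62 + (7 - 5*(-4 - 20))) = -93*(62 + (7 - 5*(-24))) = -93*(62 + (7 + 120)) = -93*(62 + 127) = -93*189 = -17577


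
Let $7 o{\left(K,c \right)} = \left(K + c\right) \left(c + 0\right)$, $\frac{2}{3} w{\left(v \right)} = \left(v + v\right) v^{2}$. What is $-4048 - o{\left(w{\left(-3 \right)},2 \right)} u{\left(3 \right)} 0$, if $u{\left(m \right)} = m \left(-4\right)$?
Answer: $-4048$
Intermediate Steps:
$w{\left(v \right)} = 3 v^{3}$ ($w{\left(v \right)} = \frac{3 \left(v + v\right) v^{2}}{2} = \frac{3 \cdot 2 v v^{2}}{2} = \frac{3 \cdot 2 v^{3}}{2} = 3 v^{3}$)
$o{\left(K,c \right)} = \frac{c \left(K + c\right)}{7}$ ($o{\left(K,c \right)} = \frac{\left(K + c\right) \left(c + 0\right)}{7} = \frac{\left(K + c\right) c}{7} = \frac{c \left(K + c\right)}{7}$)
$u{\left(m \right)} = - 4 m$
$-4048 - o{\left(w{\left(-3 \right)},2 \right)} u{\left(3 \right)} 0 = -4048 - \frac{1}{7} \cdot 2 \left(3 \left(-3\right)^{3} + 2\right) \left(\left(-4\right) 3\right) 0 = -4048 - \frac{1}{7} \cdot 2 \left(3 \left(-27\right) + 2\right) \left(-12\right) 0 = -4048 - \frac{1}{7} \cdot 2 \left(-81 + 2\right) \left(-12\right) 0 = -4048 - \frac{1}{7} \cdot 2 \left(-79\right) \left(-12\right) 0 = -4048 - \left(- \frac{158}{7}\right) \left(-12\right) 0 = -4048 - \frac{1896}{7} \cdot 0 = -4048 - 0 = -4048 + 0 = -4048$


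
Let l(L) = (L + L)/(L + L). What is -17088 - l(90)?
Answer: -17089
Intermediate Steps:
l(L) = 1 (l(L) = (2*L)/((2*L)) = (2*L)*(1/(2*L)) = 1)
-17088 - l(90) = -17088 - 1*1 = -17088 - 1 = -17089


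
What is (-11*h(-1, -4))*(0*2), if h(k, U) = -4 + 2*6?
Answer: 0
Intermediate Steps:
h(k, U) = 8 (h(k, U) = -4 + 12 = 8)
(-11*h(-1, -4))*(0*2) = (-11*8)*(0*2) = -88*0 = 0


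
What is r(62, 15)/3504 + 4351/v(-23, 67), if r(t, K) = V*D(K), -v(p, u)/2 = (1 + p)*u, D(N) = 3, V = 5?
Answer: 1274177/860816 ≈ 1.4802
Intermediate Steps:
v(p, u) = -2*u*(1 + p) (v(p, u) = -2*(1 + p)*u = -2*u*(1 + p))
r(t, K) = 15 (r(t, K) = 5*3 = 15)
r(62, 15)/3504 + 4351/v(-23, 67) = 15/3504 + 4351/((-2*67*(1 - 23))) = 15*(1/3504) + 4351/((-2*67*(-22))) = 5/1168 + 4351/2948 = 1274177/860816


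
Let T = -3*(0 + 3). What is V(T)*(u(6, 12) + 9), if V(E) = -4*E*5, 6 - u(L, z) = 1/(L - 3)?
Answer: 2640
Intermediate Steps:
T = -9 (T = -3*3 = -9)
u(L, z) = 6 - 1/(-3 + L) (u(L, z) = 6 - 1/(L - 3) = 6 - 1/(-3 + L))
V(E) = -20*E
V(T)*(u(6, 12) + 9) = (-20*(-9))*((-19 + 6*6)/(-3 + 6) + 9) = 180*((-19 + 36)/3 + 9) = 180*((1/3)*17 + 9) = 180*(17/3 + 9) = 180*(44/3) = 2640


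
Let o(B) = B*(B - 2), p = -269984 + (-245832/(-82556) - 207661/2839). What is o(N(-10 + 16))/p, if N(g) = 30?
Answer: -16406353880/5274528866727 ≈ -0.0031105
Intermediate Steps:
p = -15823586600181/58594121 (p = -269984 + (-245832*(-1/82556) - 207661*1/2839) = -269984 + (61458/20639 - 207661/2839) = -269984 - 4111436117/58594121 = -15823586600181/58594121 ≈ -2.7005e+5)
o(B) = B*(-2 + B)
o(N(-10 + 16))/p = (30*(-2 + 30))/(-15823586600181/58594121) = (30*28)*(-58594121/15823586600181) = 840*(-58594121/15823586600181) = -16406353880/5274528866727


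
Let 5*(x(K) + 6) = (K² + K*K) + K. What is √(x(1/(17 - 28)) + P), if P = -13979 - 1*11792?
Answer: I*√77975470/55 ≈ 160.55*I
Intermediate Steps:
P = -25771 (P = -13979 - 11792 = -25771)
x(K) = -6 + K/5 + 2*K²/5 (x(K) = -6 + ((K² + K*K) + K)/5 = -6 + ((K² + K²) + K)/5 = -6 + (2*K² + K)/5 = -6 + (K + 2*K²)/5 = -6 + (K/5 + 2*K²/5) = -6 + K/5 + 2*K²/5)
√(x(1/(17 - 28)) + P) = √((-6 + 1/(5*(17 - 28)) + 2*(1/(17 - 28))²/5) - 25771) = √((-6 + (⅕)/(-11) + 2*(1/(-11))²/5) - 25771) = √((-6 + (⅕)*(-1/11) + 2*(-1/11)²/5) - 25771) = √((-6 - 1/55 + (⅖)*(1/121)) - 25771) = √((-6 - 1/55 + 2/605) - 25771) = √(-3639/605 - 25771) = √(-15595094/605) = I*√77975470/55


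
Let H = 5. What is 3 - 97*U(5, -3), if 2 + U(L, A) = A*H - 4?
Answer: 2040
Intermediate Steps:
U(L, A) = -6 + 5*A (U(L, A) = -2 + (A*5 - 4) = -2 + (5*A - 4) = -2 + (-4 + 5*A) = -6 + 5*A)
3 - 97*U(5, -3) = 3 - 97*(-6 + 5*(-3)) = 3 - 97*(-6 - 15) = 3 - 97*(-21) = 3 + 2037 = 2040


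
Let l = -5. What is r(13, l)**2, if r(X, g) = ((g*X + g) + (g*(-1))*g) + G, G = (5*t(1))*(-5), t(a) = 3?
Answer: 28900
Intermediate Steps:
G = -75 (G = (5*3)*(-5) = 15*(-5) = -75)
r(X, g) = -75 + g - g**2 + X*g (r(X, g) = ((g*X + g) + (g*(-1))*g) - 75 = ((X*g + g) + (-g)*g) - 75 = ((g + X*g) - g**2) - 75 = (g - g**2 + X*g) - 75 = -75 + g - g**2 + X*g)
r(13, l)**2 = (-75 - 5 - 1*(-5)**2 + 13*(-5))**2 = (-75 - 5 - 1*25 - 65)**2 = (-75 - 5 - 25 - 65)**2 = (-170)**2 = 28900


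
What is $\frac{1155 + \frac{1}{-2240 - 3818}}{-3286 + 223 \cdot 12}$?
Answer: $- \frac{6996989}{3695380} \approx -1.8934$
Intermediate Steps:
$\frac{1155 + \frac{1}{-2240 - 3818}}{-3286 + 223 \cdot 12} = \frac{1155 + \frac{1}{-6058}}{-3286 + 2676} = \frac{1155 - \frac{1}{6058}}{-610} = \frac{6996989}{6058} \left(- \frac{1}{610}\right) = - \frac{6996989}{3695380}$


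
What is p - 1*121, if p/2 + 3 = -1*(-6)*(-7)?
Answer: -211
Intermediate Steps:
p = -90 (p = -6 + 2*(-1*(-6)*(-7)) = -6 + 2*(6*(-7)) = -6 + 2*(-42) = -6 - 84 = -90)
p - 1*121 = -90 - 1*121 = -90 - 121 = -211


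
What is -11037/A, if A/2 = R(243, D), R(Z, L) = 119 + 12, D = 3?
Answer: -11037/262 ≈ -42.126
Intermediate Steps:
R(Z, L) = 131
A = 262 (A = 2*131 = 262)
-11037/A = -11037/262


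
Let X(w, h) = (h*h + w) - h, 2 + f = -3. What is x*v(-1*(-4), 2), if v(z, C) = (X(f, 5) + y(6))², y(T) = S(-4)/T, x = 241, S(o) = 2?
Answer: 509956/9 ≈ 56662.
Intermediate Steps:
f = -5 (f = -2 - 3 = -5)
X(w, h) = w + h² - h (X(w, h) = (h² + w) - h = (w + h²) - h = w + h² - h)
y(T) = 2/T
v(z, C) = 2116/9 (v(z, C) = ((-5 + 5² - 1*5) + 2/6)² = ((-5 + 25 - 5) + 2*(⅙))² = (15 + ⅓)² = (46/3)² = 2116/9)
x*v(-1*(-4), 2) = 241*(2116/9) = 509956/9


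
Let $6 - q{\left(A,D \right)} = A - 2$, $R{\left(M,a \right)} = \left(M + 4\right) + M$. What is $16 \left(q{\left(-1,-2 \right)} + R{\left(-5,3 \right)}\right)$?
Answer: $48$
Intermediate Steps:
$R{\left(M,a \right)} = 4 + 2 M$ ($R{\left(M,a \right)} = \left(4 + M\right) + M = 4 + 2 M$)
$q{\left(A,D \right)} = 8 - A$ ($q{\left(A,D \right)} = 6 - \left(A - 2\right) = 6 - \left(-2 + A\right) = 8 - A$)
$16 \left(q{\left(-1,-2 \right)} + R{\left(-5,3 \right)}\right) = 16 \left(\left(8 - -1\right) + \left(4 + 2 \left(-5\right)\right)\right) = 16 \left(\left(8 + 1\right) + \left(4 - 10\right)\right) = 16 \left(9 - 6\right) = 16 \cdot 3 = 48$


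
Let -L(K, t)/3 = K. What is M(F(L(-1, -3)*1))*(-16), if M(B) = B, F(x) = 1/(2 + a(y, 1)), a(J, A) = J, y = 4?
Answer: -8/3 ≈ -2.6667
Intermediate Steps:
L(K, t) = -3*K
F(x) = ⅙ (F(x) = 1/(2 + 4) = 1/6 = ⅙)
M(F(L(-1, -3)*1))*(-16) = (⅙)*(-16) = -8/3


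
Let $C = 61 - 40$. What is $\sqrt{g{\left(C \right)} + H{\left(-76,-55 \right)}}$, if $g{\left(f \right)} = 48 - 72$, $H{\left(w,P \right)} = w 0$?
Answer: $2 i \sqrt{6} \approx 4.899 i$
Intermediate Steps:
$H{\left(w,P \right)} = 0$
$C = 21$ ($C = 61 - 40 = 21$)
$g{\left(f \right)} = -24$ ($g{\left(f \right)} = 48 - 72 = -24$)
$\sqrt{g{\left(C \right)} + H{\left(-76,-55 \right)}} = \sqrt{-24 + 0} = \sqrt{-24} = 2 i \sqrt{6}$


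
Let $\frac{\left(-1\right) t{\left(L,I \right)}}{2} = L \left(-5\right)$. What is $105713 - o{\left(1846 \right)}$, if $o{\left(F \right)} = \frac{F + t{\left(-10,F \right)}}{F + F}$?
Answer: $\frac{195145325}{1846} \approx 1.0571 \cdot 10^{5}$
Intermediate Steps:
$t{\left(L,I \right)} = 10 L$ ($t{\left(L,I \right)} = - 2 L \left(-5\right) = - 2 \left(- 5 L\right) = 10 L$)
$o{\left(F \right)} = \frac{-100 + F}{2 F}$ ($o{\left(F \right)} = \frac{F + 10 \left(-10\right)}{F + F} = \frac{F - 100}{2 F} = \left(-100 + F\right) \frac{1}{2 F} = \frac{-100 + F}{2 F}$)
$105713 - o{\left(1846 \right)} = 105713 - \frac{-100 + 1846}{2 \cdot 1846} = 105713 - \frac{1}{2} \cdot \frac{1}{1846} \cdot 1746 = 105713 - \frac{873}{1846} = \frac{195145325}{1846}$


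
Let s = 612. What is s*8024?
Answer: 4910688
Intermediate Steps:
s*8024 = 612*8024 = 4910688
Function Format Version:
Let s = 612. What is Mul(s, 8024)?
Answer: 4910688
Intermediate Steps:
Mul(s, 8024) = Mul(612, 8024) = 4910688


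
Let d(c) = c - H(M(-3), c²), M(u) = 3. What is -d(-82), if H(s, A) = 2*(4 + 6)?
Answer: 102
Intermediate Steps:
H(s, A) = 20 (H(s, A) = 2*10 = 20)
d(c) = -20 + c (d(c) = c - 1*20 = c - 20 = -20 + c)
-d(-82) = -(-20 - 82) = -1*(-102) = 102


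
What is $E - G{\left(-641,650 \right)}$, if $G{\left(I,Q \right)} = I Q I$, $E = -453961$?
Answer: $-267526611$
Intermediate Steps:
$G{\left(I,Q \right)} = Q I^{2}$
$E - G{\left(-641,650 \right)} = -453961 - 650 \left(-641\right)^{2} = -453961 - 650 \cdot 410881 = -453961 - 267072650 = -267526611$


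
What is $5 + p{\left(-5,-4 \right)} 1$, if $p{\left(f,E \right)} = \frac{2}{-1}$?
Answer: $3$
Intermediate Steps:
$p{\left(f,E \right)} = -2$ ($p{\left(f,E \right)} = 2 \left(-1\right) = -2$)
$5 + p{\left(-5,-4 \right)} 1 = 5 - 2 = 3$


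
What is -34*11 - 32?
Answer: -406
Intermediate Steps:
-34*11 - 32 = -374 - 32 = -406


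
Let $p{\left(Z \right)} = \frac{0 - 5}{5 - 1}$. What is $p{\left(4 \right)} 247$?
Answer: $- \frac{1235}{4} \approx -308.75$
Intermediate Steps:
$p{\left(Z \right)} = - \frac{5}{4}$
$p{\left(4 \right)} 247 = \left(- \frac{5}{4}\right) 247 = - \frac{1235}{4}$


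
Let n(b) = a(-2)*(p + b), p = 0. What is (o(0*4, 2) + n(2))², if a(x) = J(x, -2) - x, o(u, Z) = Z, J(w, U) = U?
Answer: 4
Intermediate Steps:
a(x) = -2 - x
n(b) = 0 (n(b) = (-2 - 1*(-2))*(0 + b) = (-2 + 2)*b = 0*b = 0)
(o(0*4, 2) + n(2))² = (2 + 0)² = 2² = 4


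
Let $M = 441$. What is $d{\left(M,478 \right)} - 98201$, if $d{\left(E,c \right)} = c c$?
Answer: $130283$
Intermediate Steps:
$d{\left(E,c \right)} = c^{2}$
$d{\left(M,478 \right)} - 98201 = 478^{2} - 98201 = 228484 - 98201 = 130283$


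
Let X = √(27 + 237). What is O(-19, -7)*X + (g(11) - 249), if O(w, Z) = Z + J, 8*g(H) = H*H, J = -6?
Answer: -1871/8 - 26*√66 ≈ -445.10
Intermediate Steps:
g(H) = H²/8 (g(H) = (H*H)/8 = H²/8)
X = 2*√66 (X = √264 = 2*√66 ≈ 16.248)
O(w, Z) = -6 + Z (O(w, Z) = Z - 6 = -6 + Z)
O(-19, -7)*X + (g(11) - 249) = (-6 - 7)*(2*√66) + ((⅛)*11² - 249) = -26*√66 + ((⅛)*121 - 249) = -26*√66 + (121/8 - 249) = -26*√66 - 1871/8 = -1871/8 - 26*√66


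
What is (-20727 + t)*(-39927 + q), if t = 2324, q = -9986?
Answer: 918548939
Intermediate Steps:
(-20727 + t)*(-39927 + q) = (-20727 + 2324)*(-39927 - 9986) = -18403*(-49913) = 918548939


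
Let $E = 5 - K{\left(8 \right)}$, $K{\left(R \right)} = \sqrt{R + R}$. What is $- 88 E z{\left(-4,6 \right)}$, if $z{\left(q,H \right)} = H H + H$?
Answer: $-3696$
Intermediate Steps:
$K{\left(R \right)} = \sqrt{2} \sqrt{R}$ ($K{\left(R \right)} = \sqrt{2 R} = \sqrt{2} \sqrt{R}$)
$E = 1$ ($E = 5 - \sqrt{2} \sqrt{8} = 5 - \sqrt{2} \cdot 2 \sqrt{2} = 5 - 4 = 1$)
$z{\left(q,H \right)} = H + H^{2}$ ($z{\left(q,H \right)} = H^{2} + H = H + H^{2}$)
$- 88 E z{\left(-4,6 \right)} = \left(-88\right) 1 \cdot 6 \left(1 + 6\right) = - 88 \cdot 6 \cdot 7 = \left(-88\right) 42 = -3696$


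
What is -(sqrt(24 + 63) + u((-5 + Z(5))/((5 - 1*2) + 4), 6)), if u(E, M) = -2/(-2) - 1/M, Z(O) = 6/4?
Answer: -5/6 - sqrt(87) ≈ -10.161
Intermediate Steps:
Z(O) = 3/2 (Z(O) = 6*(1/4) = 3/2)
u(E, M) = 1 - 1/M (u(E, M) = -2*(-1/2) - 1/M = 1 - 1/M)
-(sqrt(24 + 63) + u((-5 + Z(5))/((5 - 1*2) + 4), 6)) = -(sqrt(24 + 63) + (-1 + 6)/6) = -(sqrt(87) + (1/6)*5) = -(sqrt(87) + 5/6) = -(5/6 + sqrt(87)) = -5/6 - sqrt(87)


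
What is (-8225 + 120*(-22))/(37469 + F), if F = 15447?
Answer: -10865/52916 ≈ -0.20533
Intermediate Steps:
(-8225 + 120*(-22))/(37469 + F) = (-8225 + 120*(-22))/(37469 + 15447) = (-8225 - 2640)/52916 = -10865*1/52916 = -10865/52916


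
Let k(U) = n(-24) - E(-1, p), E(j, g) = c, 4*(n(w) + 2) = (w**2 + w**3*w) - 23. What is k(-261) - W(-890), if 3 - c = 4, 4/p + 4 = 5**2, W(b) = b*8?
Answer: 360805/4 ≈ 90201.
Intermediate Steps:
W(b) = 8*b
p = 4/21 (p = 4/(-4 + 5**2) = 4/(-4 + 25) = 4/21 ≈ 0.19048)
c = -1 (c = 3 - 1*4 = 3 - 4 = -1)
n(w) = -31/4 + w**2/4 + w**4/4 (n(w) = -2 + ((w**2 + w**3*w) - 23)/4 = -2 + ((w**2 + w**4) - 23)/4 = -2 + (-23 + w**2 + w**4)/4 = -2 + (-23/4 + w**2/4 + w**4/4) = -31/4 + w**2/4 + w**4/4)
E(j, g) = -1
k(U) = 332325/4 (k(U) = (-31/4 + (1/4)*(-24)**2 + (1/4)*(-24)**4) - 1*(-1) = (-31/4 + (1/4)*576 + (1/4)*331776) + 1 = (-31/4 + 144 + 82944) + 1 = 332321/4 + 1 = 332325/4)
k(-261) - W(-890) = 332325/4 - 8*(-890) = 332325/4 - 1*(-7120) = 332325/4 + 7120 = 360805/4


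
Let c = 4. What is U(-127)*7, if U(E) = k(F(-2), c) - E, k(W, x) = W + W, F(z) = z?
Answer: 861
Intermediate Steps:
k(W, x) = 2*W
U(E) = -4 - E (U(E) = 2*(-2) - E = -4 - E)
U(-127)*7 = (-4 - 1*(-127))*7 = (-4 + 127)*7 = 123*7 = 861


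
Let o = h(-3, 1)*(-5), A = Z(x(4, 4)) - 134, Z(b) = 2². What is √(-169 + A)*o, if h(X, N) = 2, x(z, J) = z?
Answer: -10*I*√299 ≈ -172.92*I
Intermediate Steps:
Z(b) = 4
A = -130 (A = 4 - 134 = -130)
o = -10 (o = 2*(-5) = -10)
√(-169 + A)*o = √(-169 - 130)*(-10) = √(-299)*(-10) = (I*√299)*(-10) = -10*I*√299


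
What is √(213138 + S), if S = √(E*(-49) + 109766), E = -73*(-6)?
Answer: √(213138 + 4*√5519) ≈ 461.99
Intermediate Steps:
E = 438
S = 4*√5519 (S = √(438*(-49) + 109766) = √(-21462 + 109766) = √88304 = 4*√5519 ≈ 297.16)
√(213138 + S) = √(213138 + 4*√5519)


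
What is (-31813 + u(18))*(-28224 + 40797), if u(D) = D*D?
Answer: -395911197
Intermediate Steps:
u(D) = D**2
(-31813 + u(18))*(-28224 + 40797) = (-31813 + 18**2)*(-28224 + 40797) = (-31813 + 324)*12573 = -31489*12573 = -395911197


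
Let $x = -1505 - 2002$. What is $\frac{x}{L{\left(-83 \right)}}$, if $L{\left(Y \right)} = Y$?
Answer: $\frac{3507}{83} \approx 42.253$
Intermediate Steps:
$x = -3507$
$\frac{x}{L{\left(-83 \right)}} = - \frac{3507}{-83} = \left(-3507\right) \left(- \frac{1}{83}\right) = \frac{3507}{83}$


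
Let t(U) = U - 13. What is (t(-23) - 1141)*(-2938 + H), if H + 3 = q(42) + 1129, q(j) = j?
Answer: 2083290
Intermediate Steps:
t(U) = -13 + U
H = 1168 (H = -3 + (42 + 1129) = -3 + 1171 = 1168)
(t(-23) - 1141)*(-2938 + H) = ((-13 - 23) - 1141)*(-2938 + 1168) = (-36 - 1141)*(-1770) = -1177*(-1770) = 2083290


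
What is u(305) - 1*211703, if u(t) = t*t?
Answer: -118678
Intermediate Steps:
u(t) = t**2
u(305) - 1*211703 = 305**2 - 1*211703 = 93025 - 211703 = -118678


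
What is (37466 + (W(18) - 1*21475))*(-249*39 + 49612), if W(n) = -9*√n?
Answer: 638056891 - 1077327*√2 ≈ 6.3653e+8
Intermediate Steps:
(37466 + (W(18) - 1*21475))*(-249*39 + 49612) = (37466 + (-27*√2 - 1*21475))*(-249*39 + 49612) = (37466 + (-27*√2 - 21475))*(-9711 + 49612) = (37466 + (-27*√2 - 21475))*39901 = (37466 + (-21475 - 27*√2))*39901 = (15991 - 27*√2)*39901 = 638056891 - 1077327*√2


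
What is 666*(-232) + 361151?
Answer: 206639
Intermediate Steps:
666*(-232) + 361151 = -154512 + 361151 = 206639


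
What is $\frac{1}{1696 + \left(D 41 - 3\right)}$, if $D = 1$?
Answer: $\frac{1}{1734} \approx 0.0005767$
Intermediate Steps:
$\frac{1}{1696 + \left(D 41 - 3\right)} = \frac{1}{1696 + \left(1 \cdot 41 - 3\right)} = \frac{1}{1696 + \left(41 - 3\right)} = \frac{1}{1696 + 38} = \frac{1}{1734}$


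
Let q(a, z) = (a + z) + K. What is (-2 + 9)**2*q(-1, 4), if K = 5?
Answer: 392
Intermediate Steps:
q(a, z) = 5 + a + z (q(a, z) = (a + z) + 5 = 5 + a + z)
(-2 + 9)**2*q(-1, 4) = (-2 + 9)**2*(5 - 1 + 4) = 7**2*8 = 49*8 = 392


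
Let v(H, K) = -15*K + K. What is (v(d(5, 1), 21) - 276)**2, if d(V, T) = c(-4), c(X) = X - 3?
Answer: 324900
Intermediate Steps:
c(X) = -3 + X
d(V, T) = -7 (d(V, T) = -3 - 4 = -7)
v(H, K) = -14*K
(v(d(5, 1), 21) - 276)**2 = (-14*21 - 276)**2 = (-294 - 276)**2 = (-570)**2 = 324900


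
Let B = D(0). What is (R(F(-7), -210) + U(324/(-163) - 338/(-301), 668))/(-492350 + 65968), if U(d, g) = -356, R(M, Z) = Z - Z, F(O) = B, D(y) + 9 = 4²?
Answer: 178/213191 ≈ 0.00083493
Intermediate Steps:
D(y) = 7 (D(y) = -9 + 4² = -9 + 16 = 7)
B = 7
F(O) = 7
R(M, Z) = 0
(R(F(-7), -210) + U(324/(-163) - 338/(-301), 668))/(-492350 + 65968) = (0 - 356)/(-492350 + 65968) = -356/(-426382) = -356*(-1/426382) = 178/213191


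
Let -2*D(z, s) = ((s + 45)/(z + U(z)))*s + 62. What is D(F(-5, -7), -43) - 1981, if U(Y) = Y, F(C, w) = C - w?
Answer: -8005/4 ≈ -2001.3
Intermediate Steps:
D(z, s) = -31 - s*(45 + s)/(4*z) (D(z, s) = -(((s + 45)/(z + z))*s + 62)/2 = -(((45 + s)/((2*z)))*s + 62)/2 = -(((45 + s)*(1/(2*z)))*s + 62)/2 = -(((45 + s)/(2*z))*s + 62)/2 = -(s*(45 + s)/(2*z) + 62)/2 = -(62 + s*(45 + s)/(2*z))/2 = -31 - s*(45 + s)/(4*z))
D(F(-5, -7), -43) - 1981 = (-1*(-43)² - 124*(-5 - 1*(-7)) - 45*(-43))/(4*(-5 - 1*(-7))) - 1981 = (-1*1849 - 124*(-5 + 7) + 1935)/(4*(-5 + 7)) - 1981 = (¼)*(-1849 - 124*2 + 1935)/2 - 1981 = (¼)*(½)*(-1849 - 248 + 1935) - 1981 = (¼)*(½)*(-162) - 1981 = -81/4 - 1981 = -8005/4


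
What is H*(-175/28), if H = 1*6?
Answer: -75/2 ≈ -37.500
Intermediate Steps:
H = 6
H*(-175/28) = 6*(-175/28) = 6*(-175*1/28) = 6*(-25/4) = -75/2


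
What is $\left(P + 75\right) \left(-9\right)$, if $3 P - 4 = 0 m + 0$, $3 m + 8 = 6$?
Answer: $-687$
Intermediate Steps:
$m = - \frac{2}{3}$ ($m = - \frac{8}{3} + \frac{1}{3} \cdot 6 = - \frac{8}{3} + 2 = - \frac{2}{3} \approx -0.66667$)
$P = \frac{4}{3}$ ($P = \frac{4}{3} + \frac{0 \left(- \frac{2}{3}\right) + 0}{3} = \frac{4}{3} + \frac{0 + 0}{3} = \frac{4}{3} + \frac{1}{3} \cdot 0 = \frac{4}{3} + 0 = \frac{4}{3} \approx 1.3333$)
$\left(P + 75\right) \left(-9\right) = \left(\frac{4}{3} + 75\right) \left(-9\right) = \frac{229}{3} \left(-9\right) = -687$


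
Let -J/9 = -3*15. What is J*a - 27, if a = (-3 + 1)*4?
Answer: -3267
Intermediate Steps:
a = -8 (a = -2*4 = -8)
J = 405 (J = -(-27)*15 = -9*(-45) = 405)
J*a - 27 = 405*(-8) - 27 = -3240 - 27 = -3267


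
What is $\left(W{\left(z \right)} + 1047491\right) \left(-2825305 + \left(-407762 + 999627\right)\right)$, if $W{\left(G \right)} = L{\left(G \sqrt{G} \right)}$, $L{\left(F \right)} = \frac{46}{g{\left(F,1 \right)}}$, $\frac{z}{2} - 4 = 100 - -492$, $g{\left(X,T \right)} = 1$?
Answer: $-2339611037280$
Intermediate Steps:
$z = 1192$ ($z = 8 + 2 \left(100 - -492\right) = 8 + 2 \left(100 + 492\right) = 8 + 2 \cdot 592 = 8 + 1184 = 1192$)
$L{\left(F \right)} = 46$ ($L{\left(F \right)} = \frac{46}{1} = 46 \cdot 1 = 46$)
$W{\left(G \right)} = 46$
$\left(W{\left(z \right)} + 1047491\right) \left(-2825305 + \left(-407762 + 999627\right)\right) = \left(46 + 1047491\right) \left(-2825305 + \left(-407762 + 999627\right)\right) = 1047537 \left(-2825305 + 591865\right) = 1047537 \left(-2233440\right) = -2339611037280$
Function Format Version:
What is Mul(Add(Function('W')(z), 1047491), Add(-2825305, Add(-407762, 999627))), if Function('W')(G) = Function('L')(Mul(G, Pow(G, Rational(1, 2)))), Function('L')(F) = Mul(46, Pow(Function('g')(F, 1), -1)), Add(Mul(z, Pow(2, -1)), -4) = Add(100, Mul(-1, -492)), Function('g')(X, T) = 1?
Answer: -2339611037280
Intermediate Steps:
z = 1192 (z = Add(8, Mul(2, Add(100, Mul(-1, -492)))) = Add(8, Mul(2, Add(100, 492))) = Add(8, Mul(2, 592)) = Add(8, 1184) = 1192)
Function('L')(F) = 46 (Function('L')(F) = Mul(46, Pow(1, -1)) = Mul(46, 1) = 46)
Function('W')(G) = 46
Mul(Add(Function('W')(z), 1047491), Add(-2825305, Add(-407762, 999627))) = Mul(Add(46, 1047491), Add(-2825305, Add(-407762, 999627))) = Mul(1047537, Add(-2825305, 591865)) = Mul(1047537, -2233440) = -2339611037280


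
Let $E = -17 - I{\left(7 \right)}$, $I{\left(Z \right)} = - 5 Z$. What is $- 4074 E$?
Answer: $-73332$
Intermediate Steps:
$E = 18$ ($E = -17 - \left(-5\right) 7 = -17 - -35 = -17 + 35 = 18$)
$- 4074 E = \left(-4074\right) 18 = -73332$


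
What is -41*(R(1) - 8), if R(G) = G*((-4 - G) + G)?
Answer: 492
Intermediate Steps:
R(G) = -4*G (R(G) = G*(-4) = -4*G)
-41*(R(1) - 8) = -41*(-4*1 - 8) = -41*(-4 - 8) = -41*(-12) = 492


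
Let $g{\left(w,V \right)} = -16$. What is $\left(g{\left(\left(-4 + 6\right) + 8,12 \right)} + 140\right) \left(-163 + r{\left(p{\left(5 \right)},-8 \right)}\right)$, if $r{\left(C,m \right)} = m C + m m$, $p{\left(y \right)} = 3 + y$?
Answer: $-20212$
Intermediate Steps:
$r{\left(C,m \right)} = m^{2} + C m$ ($r{\left(C,m \right)} = C m + m^{2} = m^{2} + C m$)
$\left(g{\left(\left(-4 + 6\right) + 8,12 \right)} + 140\right) \left(-163 + r{\left(p{\left(5 \right)},-8 \right)}\right) = \left(-16 + 140\right) \left(-163 - 8 \left(\left(3 + 5\right) - 8\right)\right) = 124 \left(-163 - 8 \left(8 - 8\right)\right) = 124 \left(-163 - 0\right) = 124 \left(-163 + 0\right) = 124 \left(-163\right) = -20212$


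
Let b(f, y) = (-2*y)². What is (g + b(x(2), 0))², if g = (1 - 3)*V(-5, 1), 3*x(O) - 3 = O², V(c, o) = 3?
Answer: 36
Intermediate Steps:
x(O) = 1 + O²/3
b(f, y) = 4*y²
g = -6 (g = (1 - 3)*3 = -2*3 = -6)
(g + b(x(2), 0))² = (-6 + 4*0²)² = (-6 + 4*0)² = (-6 + 0)² = (-6)² = 36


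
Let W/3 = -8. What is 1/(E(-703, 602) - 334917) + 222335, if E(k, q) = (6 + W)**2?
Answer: 74391734654/334593 ≈ 2.2234e+5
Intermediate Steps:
W = -24 (W = 3*(-8) = -24)
E(k, q) = 324 (E(k, q) = (6 - 24)**2 = (-18)**2 = 324)
1/(E(-703, 602) - 334917) + 222335 = 1/(324 - 334917) + 222335 = 1/(-334593) + 222335 = -1/334593 + 222335 = 74391734654/334593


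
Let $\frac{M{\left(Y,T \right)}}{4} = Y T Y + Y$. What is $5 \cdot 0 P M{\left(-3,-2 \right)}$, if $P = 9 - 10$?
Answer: $0$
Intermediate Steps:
$P = -1$
$M{\left(Y,T \right)} = 4 Y + 4 T Y^{2}$ ($M{\left(Y,T \right)} = 4 \left(Y T Y + Y\right) = 4 \left(T Y^{2} + Y\right) = 4 \left(Y + T Y^{2}\right) = 4 Y + 4 T Y^{2}$)
$5 \cdot 0 P M{\left(-3,-2 \right)} = 5 \cdot 0 \left(-1\right) 4 \left(-3\right) \left(1 - -6\right) = 0 \left(-1\right) 4 \left(-3\right) \left(1 + 6\right) = 0 \cdot 4 \left(-3\right) 7 = 0 \left(-84\right) = 0$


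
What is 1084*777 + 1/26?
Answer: 21898969/26 ≈ 8.4227e+5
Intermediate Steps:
1084*777 + 1/26 = 842268 + 1/26 = 21898969/26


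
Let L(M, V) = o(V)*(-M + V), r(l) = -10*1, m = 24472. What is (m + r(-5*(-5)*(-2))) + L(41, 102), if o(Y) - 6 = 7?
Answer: 25255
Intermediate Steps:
o(Y) = 13 (o(Y) = 6 + 7 = 13)
r(l) = -10
L(M, V) = -13*M + 13*V (L(M, V) = 13*(-M + V) = 13*(V - M) = -13*M + 13*V)
(m + r(-5*(-5)*(-2))) + L(41, 102) = (24472 - 10) + (-13*41 + 13*102) = 24462 + (-533 + 1326) = 24462 + 793 = 25255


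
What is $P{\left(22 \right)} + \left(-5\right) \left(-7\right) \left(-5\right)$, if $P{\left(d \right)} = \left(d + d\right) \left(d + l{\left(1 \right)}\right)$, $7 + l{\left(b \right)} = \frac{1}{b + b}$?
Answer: $507$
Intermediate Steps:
$l{\left(b \right)} = -7 + \frac{1}{2 b}$ ($l{\left(b \right)} = -7 + \frac{1}{b + b} = -7 + \frac{1}{2 b}$)
$P{\left(d \right)} = 2 d \left(- \frac{13}{2} + d\right)$ ($P{\left(d \right)} = \left(d + d\right) \left(d - \left(7 - \frac{1}{2 \cdot 1}\right)\right) = 2 d \left(d + \left(-7 + \frac{1}{2} \cdot 1\right)\right) = 2 d \left(d + \left(-7 + \frac{1}{2}\right)\right) = 2 d \left(d - \frac{13}{2}\right) = 2 d \left(- \frac{13}{2} + d\right)$)
$P{\left(22 \right)} + \left(-5\right) \left(-7\right) \left(-5\right) = 22 \left(-13 + 2 \cdot 22\right) + \left(-5\right) \left(-7\right) \left(-5\right) = 22 \left(-13 + 44\right) + 35 \left(-5\right) = 22 \cdot 31 - 175 = 682 - 175 = 507$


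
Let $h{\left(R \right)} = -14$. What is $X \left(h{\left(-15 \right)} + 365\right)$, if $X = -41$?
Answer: $-14391$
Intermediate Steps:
$X \left(h{\left(-15 \right)} + 365\right) = - 41 \left(-14 + 365\right) = \left(-41\right) 351 = -14391$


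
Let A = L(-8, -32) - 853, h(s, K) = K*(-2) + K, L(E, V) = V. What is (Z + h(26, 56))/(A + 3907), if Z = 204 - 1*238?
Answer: -45/1511 ≈ -0.029782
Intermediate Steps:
h(s, K) = -K (h(s, K) = -2*K + K = -K)
Z = -34 (Z = 204 - 238 = -34)
A = -885 (A = -32 - 853 = -885)
(Z + h(26, 56))/(A + 3907) = (-34 - 1*56)/(-885 + 3907) = (-34 - 56)/3022 = -90*1/3022 = -45/1511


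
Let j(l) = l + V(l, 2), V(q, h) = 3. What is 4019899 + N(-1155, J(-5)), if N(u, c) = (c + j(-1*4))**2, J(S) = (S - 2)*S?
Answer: 4021055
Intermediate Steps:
J(S) = S*(-2 + S) (J(S) = (-2 + S)*S = S*(-2 + S))
j(l) = 3 + l (j(l) = l + 3 = 3 + l)
N(u, c) = (-1 + c)**2 (N(u, c) = (c + (3 - 1*4))**2 = (c + (3 - 4))**2 = (c - 1)**2 = (-1 + c)**2)
4019899 + N(-1155, J(-5)) = 4019899 + (-1 - 5*(-2 - 5))**2 = 4019899 + (-1 - 5*(-7))**2 = 4019899 + (-1 + 35)**2 = 4019899 + 34**2 = 4019899 + 1156 = 4021055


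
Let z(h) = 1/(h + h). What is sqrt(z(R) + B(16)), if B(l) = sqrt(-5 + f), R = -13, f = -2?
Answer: sqrt(-26 + 676*I*sqrt(7))/26 ≈ 1.1418 + 1.1586*I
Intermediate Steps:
z(h) = 1/(2*h)
B(l) = I*sqrt(7) (B(l) = sqrt(-5 - 2) = sqrt(-7) = I*sqrt(7))
sqrt(z(R) + B(16)) = sqrt((1/2)/(-13) + I*sqrt(7)) = sqrt((1/2)*(-1/13) + I*sqrt(7)) = sqrt(-1/26 + I*sqrt(7))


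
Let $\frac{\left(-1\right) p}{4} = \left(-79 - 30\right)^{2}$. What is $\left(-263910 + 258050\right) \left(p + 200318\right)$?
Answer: $-895372840$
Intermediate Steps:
$p = -47524$ ($p = - 4 \left(-79 - 30\right)^{2} = - 4 \left(-109\right)^{2} = \left(-4\right) 11881 = -47524$)
$\left(-263910 + 258050\right) \left(p + 200318\right) = \left(-263910 + 258050\right) \left(-47524 + 200318\right) = \left(-5860\right) 152794 = -895372840$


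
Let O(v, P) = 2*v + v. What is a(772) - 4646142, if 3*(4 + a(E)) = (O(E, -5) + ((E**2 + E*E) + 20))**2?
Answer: 1426348105978/3 ≈ 4.7545e+11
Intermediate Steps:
O(v, P) = 3*v
a(E) = -4 + (20 + 2*E**2 + 3*E)**2/3 (a(E) = -4 + (3*E + ((E**2 + E*E) + 20))**2/3 = -4 + (3*E + ((E**2 + E**2) + 20))**2/3 = -4 + (3*E + (2*E**2 + 20))**2/3 = -4 + (3*E + (20 + 2*E**2))**2/3 = -4 + (20 + 2*E**2 + 3*E)**2/3)
a(772) - 4646142 = (-4 + (20 + 2*772**2 + 3*772)**2/3) - 4646142 = (-4 + (20 + 2*595984 + 2316)**2/3) - 4646142 = (-4 + (20 + 1191968 + 2316)**2/3) - 4646142 = (-4 + (1/3)*1194304**2) - 4646142 = (-4 + (1/3)*1426362044416) - 4646142 = (-4 + 1426362044416/3) - 4646142 = 1426362044404/3 - 4646142 = 1426348105978/3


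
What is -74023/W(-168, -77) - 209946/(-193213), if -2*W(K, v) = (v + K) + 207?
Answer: -14298216925/3671047 ≈ -3894.9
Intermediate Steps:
W(K, v) = -207/2 - K/2 - v/2 (W(K, v) = -((v + K) + 207)/2 = -((K + v) + 207)/2 = -(207 + K + v)/2 = -207/2 - K/2 - v/2)
-74023/W(-168, -77) - 209946/(-193213) = -74023/(-207/2 - 1/2*(-168) - 1/2*(-77)) - 209946/(-193213) = -74023/(-207/2 + 84 + 77/2) - 209946*(-1/193213) = -74023/19 + 209946/193213 = -14298216925/3671047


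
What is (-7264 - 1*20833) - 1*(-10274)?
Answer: -17823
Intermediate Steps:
(-7264 - 1*20833) - 1*(-10274) = (-7264 - 20833) + 10274 = -28097 + 10274 = -17823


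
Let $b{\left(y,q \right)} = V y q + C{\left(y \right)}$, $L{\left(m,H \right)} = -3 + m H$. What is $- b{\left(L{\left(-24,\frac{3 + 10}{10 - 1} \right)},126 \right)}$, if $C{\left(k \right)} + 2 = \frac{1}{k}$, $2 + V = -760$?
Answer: $- \frac{408658847}{113} \approx -3.6164 \cdot 10^{6}$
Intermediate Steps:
$V = -762$ ($V = -2 - 760 = -762$)
$C{\left(k \right)} = -2 + \frac{1}{k}$
$L{\left(m,H \right)} = -3 + H m$
$b{\left(y,q \right)} = -2 + \frac{1}{y} - 762 q y$ ($b{\left(y,q \right)} = - 762 y q - \left(2 - \frac{1}{y}\right) = - 762 q y - \left(2 - \frac{1}{y}\right) = -2 + \frac{1}{y} - 762 q y$)
$- b{\left(L{\left(-24,\frac{3 + 10}{10 - 1} \right)},126 \right)} = - (-2 + \frac{1}{-3 + \frac{3 + 10}{10 - 1} \left(-24\right)} - 96012 \left(-3 + \frac{3 + 10}{10 - 1} \left(-24\right)\right)) = - (-2 + \frac{1}{-3 + \frac{13}{9} \left(-24\right)} - 96012 \left(-3 + \frac{13}{9} \left(-24\right)\right)) = - (-2 + \frac{1}{-3 - \frac{104}{3}} - 96012 \left(-3 - \frac{104}{3}\right)) = - (-2 + \frac{1}{- \frac{113}{3}} - 96012 \left(- \frac{113}{3}\right)) = - (-2 - \frac{3}{113} + 3616452) = \left(-1\right) \frac{408658847}{113} = - \frac{408658847}{113}$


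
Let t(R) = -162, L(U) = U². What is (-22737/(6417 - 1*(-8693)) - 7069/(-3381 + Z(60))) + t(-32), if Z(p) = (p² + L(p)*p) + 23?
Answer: -133586249846/816854155 ≈ -163.54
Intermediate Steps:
Z(p) = 23 + p² + p³ (Z(p) = (p² + p²*p) + 23 = (p² + p³) + 23 = 23 + p² + p³)
(-22737/(6417 - 1*(-8693)) - 7069/(-3381 + Z(60))) + t(-32) = (-22737/(6417 - 1*(-8693)) - 7069/(-3381 + (23 + 60² + 60³))) - 162 = (-22737/(6417 + 8693) - 7069/(-3381 + (23 + 3600 + 216000))) - 162 = (-22737/15110 - 7069/(-3381 + 219623)) - 162 = (-22737*1/15110 - 7069/216242) - 162 = (-22737/15110 - 7069*1/216242) - 162 = (-22737/15110 - 7069/216242) - 162 = -1255876736/816854155 - 162 = -133586249846/816854155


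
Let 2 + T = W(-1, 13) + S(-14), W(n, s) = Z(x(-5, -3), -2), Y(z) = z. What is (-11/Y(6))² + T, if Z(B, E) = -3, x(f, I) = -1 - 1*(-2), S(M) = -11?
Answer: -455/36 ≈ -12.639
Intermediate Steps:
x(f, I) = 1 (x(f, I) = -1 + 2 = 1)
W(n, s) = -3
T = -16 (T = -2 + (-3 - 11) = -2 - 14 = -16)
(-11/Y(6))² + T = (-11/6)² - 16 = 121/36 - 16 = -455/36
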